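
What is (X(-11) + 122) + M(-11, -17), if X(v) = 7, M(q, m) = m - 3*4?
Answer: 100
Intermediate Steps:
M(q, m) = -12 + m (M(q, m) = m - 12 = -12 + m)
(X(-11) + 122) + M(-11, -17) = (7 + 122) + (-12 - 17) = 129 - 29 = 100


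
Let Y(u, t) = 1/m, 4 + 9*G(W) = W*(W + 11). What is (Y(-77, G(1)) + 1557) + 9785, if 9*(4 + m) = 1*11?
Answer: 283541/25 ≈ 11342.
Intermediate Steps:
m = -25/9 (m = -4 + (1*11)/9 = -4 + (⅑)*11 = -4 + 11/9 = -25/9 ≈ -2.7778)
G(W) = -4/9 + W*(11 + W)/9 (G(W) = -4/9 + (W*(W + 11))/9 = -4/9 + (W*(11 + W))/9 = -4/9 + W*(11 + W)/9)
Y(u, t) = -9/25 (Y(u, t) = 1/(-25/9) = -9/25)
(Y(-77, G(1)) + 1557) + 9785 = (-9/25 + 1557) + 9785 = 38916/25 + 9785 = 283541/25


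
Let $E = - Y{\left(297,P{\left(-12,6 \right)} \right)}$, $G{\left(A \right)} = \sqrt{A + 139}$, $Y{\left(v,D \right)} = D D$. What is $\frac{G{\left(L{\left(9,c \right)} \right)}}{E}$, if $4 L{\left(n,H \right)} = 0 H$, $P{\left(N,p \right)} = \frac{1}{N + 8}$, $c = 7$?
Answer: $- 16 \sqrt{139} \approx -188.64$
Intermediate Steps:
$P{\left(N,p \right)} = \frac{1}{8 + N}$
$L{\left(n,H \right)} = 0$ ($L{\left(n,H \right)} = \frac{0 H}{4} = \frac{1}{4} \cdot 0 = 0$)
$Y{\left(v,D \right)} = D^{2}$
$G{\left(A \right)} = \sqrt{139 + A}$
$E = - \frac{1}{16}$ ($E = - \left(\frac{1}{8 - 12}\right)^{2} = - \left(\frac{1}{-4}\right)^{2} = - \left(- \frac{1}{4}\right)^{2} = \left(-1\right) \frac{1}{16} = - \frac{1}{16} \approx -0.0625$)
$\frac{G{\left(L{\left(9,c \right)} \right)}}{E} = \frac{\sqrt{139 + 0}}{- \frac{1}{16}} = \sqrt{139} \left(-16\right) = - 16 \sqrt{139}$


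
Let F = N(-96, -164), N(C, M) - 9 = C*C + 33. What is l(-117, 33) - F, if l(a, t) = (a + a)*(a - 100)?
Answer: 41520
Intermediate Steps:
N(C, M) = 42 + C² (N(C, M) = 9 + (C*C + 33) = 9 + (C² + 33) = 9 + (33 + C²) = 42 + C²)
l(a, t) = 2*a*(-100 + a) (l(a, t) = (2*a)*(-100 + a) = 2*a*(-100 + a))
F = 9258 (F = 42 + (-96)² = 42 + 9216 = 9258)
l(-117, 33) - F = 2*(-117)*(-100 - 117) - 1*9258 = 2*(-117)*(-217) - 9258 = 50778 - 9258 = 41520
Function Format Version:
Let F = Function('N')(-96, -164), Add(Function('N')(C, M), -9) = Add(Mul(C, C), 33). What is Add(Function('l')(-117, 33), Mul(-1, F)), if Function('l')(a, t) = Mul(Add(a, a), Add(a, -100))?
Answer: 41520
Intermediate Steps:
Function('N')(C, M) = Add(42, Pow(C, 2)) (Function('N')(C, M) = Add(9, Add(Mul(C, C), 33)) = Add(9, Add(Pow(C, 2), 33)) = Add(9, Add(33, Pow(C, 2))) = Add(42, Pow(C, 2)))
Function('l')(a, t) = Mul(2, a, Add(-100, a)) (Function('l')(a, t) = Mul(Mul(2, a), Add(-100, a)) = Mul(2, a, Add(-100, a)))
F = 9258 (F = Add(42, Pow(-96, 2)) = Add(42, 9216) = 9258)
Add(Function('l')(-117, 33), Mul(-1, F)) = Add(Mul(2, -117, Add(-100, -117)), Mul(-1, 9258)) = Add(Mul(2, -117, -217), -9258) = Add(50778, -9258) = 41520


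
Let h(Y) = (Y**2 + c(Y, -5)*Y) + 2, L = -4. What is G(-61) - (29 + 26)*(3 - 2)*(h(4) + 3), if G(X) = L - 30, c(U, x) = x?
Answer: -89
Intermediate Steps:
h(Y) = 2 + Y**2 - 5*Y (h(Y) = (Y**2 - 5*Y) + 2 = 2 + Y**2 - 5*Y)
G(X) = -34 (G(X) = -4 - 30 = -34)
G(-61) - (29 + 26)*(3 - 2)*(h(4) + 3) = -34 - (29 + 26)*(3 - 2)*((2 + 4**2 - 5*4) + 3) = -34 - 55*1*((2 + 16 - 20) + 3) = -34 - 55*1*(-2 + 3) = -34 - 55*1*1 = -34 - 55 = -89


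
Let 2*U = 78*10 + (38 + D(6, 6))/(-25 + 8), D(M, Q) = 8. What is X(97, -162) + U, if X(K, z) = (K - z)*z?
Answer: -706679/17 ≈ -41569.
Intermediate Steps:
X(K, z) = z*(K - z)
U = 6607/17 (U = (78*10 + (38 + 8)/(-25 + 8))/2 = (780 + 46/(-17))/2 = (780 + 46*(-1/17))/2 = (780 - 46/17)/2 = (½)*(13214/17) = 6607/17 ≈ 388.65)
X(97, -162) + U = -162*(97 - 1*(-162)) + 6607/17 = -162*(97 + 162) + 6607/17 = -162*259 + 6607/17 = -41958 + 6607/17 = -706679/17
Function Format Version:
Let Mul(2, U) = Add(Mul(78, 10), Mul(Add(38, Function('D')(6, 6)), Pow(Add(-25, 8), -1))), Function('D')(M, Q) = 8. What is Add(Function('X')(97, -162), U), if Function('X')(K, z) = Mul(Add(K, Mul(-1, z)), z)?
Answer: Rational(-706679, 17) ≈ -41569.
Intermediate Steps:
Function('X')(K, z) = Mul(z, Add(K, Mul(-1, z)))
U = Rational(6607, 17) (U = Mul(Rational(1, 2), Add(Mul(78, 10), Mul(Add(38, 8), Pow(Add(-25, 8), -1)))) = Mul(Rational(1, 2), Add(780, Mul(46, Pow(-17, -1)))) = Mul(Rational(1, 2), Add(780, Mul(46, Rational(-1, 17)))) = Mul(Rational(1, 2), Add(780, Rational(-46, 17))) = Mul(Rational(1, 2), Rational(13214, 17)) = Rational(6607, 17) ≈ 388.65)
Add(Function('X')(97, -162), U) = Add(Mul(-162, Add(97, Mul(-1, -162))), Rational(6607, 17)) = Add(Mul(-162, Add(97, 162)), Rational(6607, 17)) = Add(Mul(-162, 259), Rational(6607, 17)) = Add(-41958, Rational(6607, 17)) = Rational(-706679, 17)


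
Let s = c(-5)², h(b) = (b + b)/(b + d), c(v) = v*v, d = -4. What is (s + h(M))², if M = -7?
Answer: 47458321/121 ≈ 3.9222e+5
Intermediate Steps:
c(v) = v²
h(b) = 2*b/(-4 + b) (h(b) = (b + b)/(b - 4) = (2*b)/(-4 + b) = 2*b/(-4 + b))
s = 625 (s = ((-5)²)² = 25² = 625)
(s + h(M))² = (625 + 2*(-7)/(-4 - 7))² = (625 + 2*(-7)/(-11))² = (625 + 2*(-7)*(-1/11))² = (625 + 14/11)² = (6889/11)² = 47458321/121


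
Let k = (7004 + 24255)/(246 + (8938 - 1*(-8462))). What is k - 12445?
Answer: -219573211/17646 ≈ -12443.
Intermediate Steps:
k = 31259/17646 (k = 31259/(246 + (8938 + 8462)) = 31259/(246 + 17400) = 31259/17646 ≈ 1.7715)
k - 12445 = 31259/17646 - 12445 = -219573211/17646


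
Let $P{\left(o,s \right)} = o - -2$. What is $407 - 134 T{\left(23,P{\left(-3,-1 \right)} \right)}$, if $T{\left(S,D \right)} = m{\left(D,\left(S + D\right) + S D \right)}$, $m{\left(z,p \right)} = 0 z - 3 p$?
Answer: $5$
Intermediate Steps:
$P{\left(o,s \right)} = 2 + o$ ($P{\left(o,s \right)} = o + 2 = 2 + o$)
$m{\left(z,p \right)} = - 3 p$ ($m{\left(z,p \right)} = 0 - 3 p = - 3 p$)
$T{\left(S,D \right)} = - 3 D - 3 S - 3 D S$ ($T{\left(S,D \right)} = - 3 \left(\left(S + D\right) + S D\right) = - 3 \left(\left(D + S\right) + D S\right) = - 3 \left(D + S + D S\right) = - 3 D - 3 S - 3 D S$)
$407 - 134 T{\left(23,P{\left(-3,-1 \right)} \right)} = 407 - 134 \left(- 3 \left(2 - 3\right) - 69 - 3 \left(2 - 3\right) 23\right) = 407 - 134 \left(\left(-3\right) \left(-1\right) - 69 - \left(-3\right) 23\right) = 407 - 134 \left(3 - 69 + 69\right) = 407 - 402 = 5$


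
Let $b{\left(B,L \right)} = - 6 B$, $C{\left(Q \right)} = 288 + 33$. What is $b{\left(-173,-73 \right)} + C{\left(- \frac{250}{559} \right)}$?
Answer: $1359$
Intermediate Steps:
$C{\left(Q \right)} = 321$
$b{\left(-173,-73 \right)} + C{\left(- \frac{250}{559} \right)} = \left(-6\right) \left(-173\right) + 321 = 1038 + 321 = 1359$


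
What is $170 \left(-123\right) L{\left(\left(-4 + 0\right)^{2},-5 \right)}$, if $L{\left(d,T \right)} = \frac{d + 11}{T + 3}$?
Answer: $282285$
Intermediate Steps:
$L{\left(d,T \right)} = \frac{11 + d}{3 + T}$
$170 \left(-123\right) L{\left(\left(-4 + 0\right)^{2},-5 \right)} = 170 \left(-123\right) \frac{11 + \left(-4 + 0\right)^{2}}{3 - 5} = - 20910 \frac{11 + \left(-4\right)^{2}}{-2} = - 20910 \left(- \frac{11 + 16}{2}\right) = - 20910 \left(\left(- \frac{1}{2}\right) 27\right) = \left(-20910\right) \left(- \frac{27}{2}\right) = 282285$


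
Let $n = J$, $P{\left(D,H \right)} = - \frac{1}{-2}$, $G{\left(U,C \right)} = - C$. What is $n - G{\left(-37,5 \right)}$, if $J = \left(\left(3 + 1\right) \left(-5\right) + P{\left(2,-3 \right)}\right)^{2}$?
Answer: $\frac{1541}{4} \approx 385.25$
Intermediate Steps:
$P{\left(D,H \right)} = \frac{1}{2}$ ($P{\left(D,H \right)} = \left(-1\right) \left(- \frac{1}{2}\right) = \frac{1}{2}$)
$J = \frac{1521}{4}$ ($J = \left(\left(3 + 1\right) \left(-5\right) + \frac{1}{2}\right)^{2} = \left(4 \left(-5\right) + \frac{1}{2}\right)^{2} = \left(-20 + \frac{1}{2}\right)^{2} = \left(- \frac{39}{2}\right)^{2} = \frac{1521}{4} \approx 380.25$)
$n = \frac{1521}{4} \approx 380.25$
$n - G{\left(-37,5 \right)} = \frac{1521}{4} - \left(-1\right) 5 = \frac{1521}{4} - -5 = \frac{1521}{4} + 5 = \frac{1541}{4}$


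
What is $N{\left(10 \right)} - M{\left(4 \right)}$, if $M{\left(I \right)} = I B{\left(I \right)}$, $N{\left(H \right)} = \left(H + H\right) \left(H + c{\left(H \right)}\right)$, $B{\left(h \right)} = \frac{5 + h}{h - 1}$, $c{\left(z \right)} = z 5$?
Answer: $1188$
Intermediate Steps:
$c{\left(z \right)} = 5 z$
$B{\left(h \right)} = \frac{5 + h}{-1 + h}$
$N{\left(H \right)} = 12 H^{2}$ ($N{\left(H \right)} = \left(H + H\right) \left(H + 5 H\right) = 2 H 6 H = 12 H^{2}$)
$M{\left(I \right)} = \frac{I \left(5 + I\right)}{-1 + I}$ ($M{\left(I \right)} = I \frac{5 + I}{-1 + I} = \frac{I \left(5 + I\right)}{-1 + I}$)
$N{\left(10 \right)} - M{\left(4 \right)} = 12 \cdot 10^{2} - \frac{4 \left(5 + 4\right)}{-1 + 4} = 12 \cdot 100 - 4 \cdot \frac{1}{3} \cdot 9 = 1200 - 4 \cdot \frac{1}{3} \cdot 9 = 1200 - 12 = 1188$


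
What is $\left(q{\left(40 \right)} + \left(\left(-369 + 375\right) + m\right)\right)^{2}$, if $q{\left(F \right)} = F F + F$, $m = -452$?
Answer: $1425636$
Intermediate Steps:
$q{\left(F \right)} = F + F^{2}$ ($q{\left(F \right)} = F^{2} + F = F + F^{2}$)
$\left(q{\left(40 \right)} + \left(\left(-369 + 375\right) + m\right)\right)^{2} = \left(40 \left(1 + 40\right) + \left(\left(-369 + 375\right) - 452\right)\right)^{2} = \left(40 \cdot 41 + \left(6 - 452\right)\right)^{2} = \left(1640 - 446\right)^{2} = 1194^{2} = 1425636$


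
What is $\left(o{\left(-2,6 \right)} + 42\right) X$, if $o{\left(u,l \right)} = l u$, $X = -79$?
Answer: $-2370$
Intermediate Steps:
$\left(o{\left(-2,6 \right)} + 42\right) X = \left(6 \left(-2\right) + 42\right) \left(-79\right) = \left(-12 + 42\right) \left(-79\right) = 30 \left(-79\right) = -2370$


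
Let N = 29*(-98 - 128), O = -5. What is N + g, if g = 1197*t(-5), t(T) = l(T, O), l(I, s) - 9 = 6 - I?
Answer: 17386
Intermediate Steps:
l(I, s) = 15 - I (l(I, s) = 9 + (6 - I) = 15 - I)
t(T) = 15 - T
N = -6554 (N = 29*(-226) = -6554)
g = 23940 (g = 1197*(15 - 1*(-5)) = 1197*(15 + 5) = 1197*20 = 23940)
N + g = -6554 + 23940 = 17386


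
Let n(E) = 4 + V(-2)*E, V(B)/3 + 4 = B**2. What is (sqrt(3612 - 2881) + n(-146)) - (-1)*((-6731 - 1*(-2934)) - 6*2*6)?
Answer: -3865 + sqrt(731) ≈ -3838.0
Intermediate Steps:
V(B) = -12 + 3*B**2
n(E) = 4 (n(E) = 4 + (-12 + 3*(-2)**2)*E = 4 + (-12 + 3*4)*E = 4 + (-12 + 12)*E = 4 + 0*E = 4 + 0 = 4)
(sqrt(3612 - 2881) + n(-146)) - (-1)*((-6731 - 1*(-2934)) - 6*2*6) = (sqrt(3612 - 2881) + 4) - (-1)*((-6731 - 1*(-2934)) - 6*2*6) = (sqrt(731) + 4) - (-1)*((-6731 + 2934) - 12*6) = (4 + sqrt(731)) - (-1)*(-3797 - 72) = (4 + sqrt(731)) - (-1)*(-3869) = (4 + sqrt(731)) - 1*3869 = (4 + sqrt(731)) - 3869 = -3865 + sqrt(731)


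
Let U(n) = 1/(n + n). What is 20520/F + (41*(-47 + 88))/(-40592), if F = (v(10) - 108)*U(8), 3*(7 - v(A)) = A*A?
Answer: -39982173763/16358576 ≈ -2444.1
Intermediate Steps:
v(A) = 7 - A²/3 (v(A) = 7 - A*A/3 = 7 - A²/3)
U(n) = 1/(2*n)
F = -403/48 (F = ((7 - ⅓*10²) - 108)*((½)/8) = ((7 - ⅓*100) - 108)*((½)*(⅛)) = ((7 - 100/3) - 108)*(1/16) = (-79/3 - 108)*(1/16) = -403/3*1/16 = -403/48 ≈ -8.3958)
20520/F + (41*(-47 + 88))/(-40592) = 20520/(-403/48) + (41*(-47 + 88))/(-40592) = 20520*(-48/403) + (41*41)*(-1/40592) = -984960/403 + 1681*(-1/40592) = -984960/403 - 1681/40592 = -39982173763/16358576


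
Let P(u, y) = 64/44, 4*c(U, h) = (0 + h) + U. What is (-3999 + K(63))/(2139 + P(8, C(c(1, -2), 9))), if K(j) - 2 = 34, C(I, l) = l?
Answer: -43593/23545 ≈ -1.8515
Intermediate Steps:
c(U, h) = U/4 + h/4 (c(U, h) = ((0 + h) + U)/4 = (h + U)/4 = (U + h)/4 = U/4 + h/4)
P(u, y) = 16/11 (P(u, y) = 64*(1/44) = 16/11)
K(j) = 36 (K(j) = 2 + 34 = 36)
(-3999 + K(63))/(2139 + P(8, C(c(1, -2), 9))) = (-3999 + 36)/(2139 + 16/11) = -3963/23545/11 = -3963*11/23545 = -43593/23545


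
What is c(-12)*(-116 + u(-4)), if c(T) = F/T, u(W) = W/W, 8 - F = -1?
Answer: 345/4 ≈ 86.250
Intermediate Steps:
F = 9 (F = 8 - 1*(-1) = 8 + 1 = 9)
u(W) = 1
c(T) = 9/T
c(-12)*(-116 + u(-4)) = (9/(-12))*(-116 + 1) = (9*(-1/12))*(-115) = -¾*(-115) = 345/4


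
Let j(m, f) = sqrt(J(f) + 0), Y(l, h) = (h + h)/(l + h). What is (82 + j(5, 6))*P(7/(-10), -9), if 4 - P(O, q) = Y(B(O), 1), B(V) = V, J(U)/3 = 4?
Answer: -656/3 - 16*sqrt(3)/3 ≈ -227.90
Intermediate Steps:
J(U) = 12 (J(U) = 3*4 = 12)
Y(l, h) = 2*h/(h + l) (Y(l, h) = (2*h)/(h + l) = 2*h/(h + l))
j(m, f) = 2*sqrt(3) (j(m, f) = sqrt(12 + 0) = sqrt(12) = 2*sqrt(3))
P(O, q) = 4 - 2/(1 + O)
(82 + j(5, 6))*P(7/(-10), -9) = (82 + 2*sqrt(3))*(2*(1 + 2*(7/(-10)))/(1 + 7/(-10))) = (82 + 2*sqrt(3))*(2*(1 + 2*(7*(-1/10)))/(1 + 7*(-1/10))) = (82 + 2*sqrt(3))*(2*(1 + 2*(-7/10))/(1 - 7/10)) = (82 + 2*sqrt(3))*(2*(1 - 7/5)/(3/10)) = (82 + 2*sqrt(3))*(2*(10/3)*(-2/5)) = (82 + 2*sqrt(3))*(-8/3) = -656/3 - 16*sqrt(3)/3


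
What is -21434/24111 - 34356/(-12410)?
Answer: 281180788/149608755 ≈ 1.8794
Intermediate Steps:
-21434/24111 - 34356/(-12410) = -21434*1/24111 - 34356*(-1/12410) = -21434/24111 + 17178/6205 = 281180788/149608755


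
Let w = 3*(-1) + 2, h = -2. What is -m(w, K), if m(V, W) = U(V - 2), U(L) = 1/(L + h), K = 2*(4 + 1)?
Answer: 1/5 ≈ 0.20000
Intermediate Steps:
w = -1 (w = -3 + 2 = -1)
K = 10 (K = 2*5 = 10)
U(L) = 1/(-2 + L) (U(L) = 1/(L - 2) = 1/(-2 + L))
m(V, W) = 1/(-4 + V) (m(V, W) = 1/(-2 + (V - 2)) = 1/(-2 + (-2 + V)) = 1/(-4 + V))
-m(w, K) = -1/(-4 - 1) = -1/(-5) = -1*(-1/5) = 1/5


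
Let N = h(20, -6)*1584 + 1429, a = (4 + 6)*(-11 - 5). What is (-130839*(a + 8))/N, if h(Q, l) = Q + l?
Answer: 19887528/23605 ≈ 842.51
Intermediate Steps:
a = -160 (a = 10*(-16) = -160)
N = 23605 (N = (20 - 6)*1584 + 1429 = 14*1584 + 1429 = 22176 + 1429 = 23605)
(-130839*(a + 8))/N = -130839*(-160 + 8)/23605 = -130839*(-152)*(1/23605) = 19887528*(1/23605) = 19887528/23605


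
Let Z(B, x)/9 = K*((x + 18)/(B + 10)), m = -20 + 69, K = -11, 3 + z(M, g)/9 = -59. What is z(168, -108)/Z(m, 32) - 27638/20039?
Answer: 29050881/5510725 ≈ 5.2717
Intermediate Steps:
z(M, g) = -558 (z(M, g) = -27 + 9*(-59) = -27 - 531 = -558)
m = 49
Z(B, x) = -99*(18 + x)/(10 + B) (Z(B, x) = 9*(-11*(x + 18)/(B + 10)) = 9*(-11*(18 + x)/(10 + B)) = -99*(18 + x)/(10 + B))
z(168, -108)/Z(m, 32) - 27638/20039 = -558*(10 + 49)/(99*(-18 - 1*32)) - 27638/20039 = -558*59/(99*(-18 - 32)) - 27638*1/20039 = -558/(99*(1/59)*(-50)) - 27638/20039 = -558/(-4950/59) - 27638/20039 = -558*(-59/4950) - 27638/20039 = 1829/275 - 27638/20039 = 29050881/5510725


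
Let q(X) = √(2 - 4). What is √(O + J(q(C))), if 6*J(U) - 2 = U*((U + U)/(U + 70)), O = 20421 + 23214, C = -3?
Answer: √6*√((4581709 + 65453*I*√2)/(70 + I*√2))/3 ≈ 208.89 + 4.6036e-7*I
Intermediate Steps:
q(X) = I*√2 (q(X) = √(-2) = I*√2)
O = 43635
J(U) = ⅓ + U²/(3*(70 + U)) (J(U) = ⅓ + (U*((U + U)/(U + 70)))/6 = ⅓ + (U*((2*U)/(70 + U)))/6 = ⅓ + (U*(2*U/(70 + U)))/6 = ⅓ + (2*U²/(70 + U))/6 = ⅓ + U²/(3*(70 + U)))
√(O + J(q(C))) = √(43635 + (70 + I*√2 + (I*√2)²)/(3*(70 + I*√2))) = √(43635 + (70 + I*√2 - 2)/(3*(70 + I*√2))) = √(43635 + (68 + I*√2)/(3*(70 + I*√2)))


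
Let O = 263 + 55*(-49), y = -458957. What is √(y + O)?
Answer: I*√461389 ≈ 679.26*I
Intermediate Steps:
O = -2432 (O = 263 - 2695 = -2432)
√(y + O) = √(-458957 - 2432) = √(-461389) = I*√461389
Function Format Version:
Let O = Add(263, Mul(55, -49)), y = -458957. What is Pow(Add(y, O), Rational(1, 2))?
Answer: Mul(I, Pow(461389, Rational(1, 2))) ≈ Mul(679.26, I)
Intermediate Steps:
O = -2432 (O = Add(263, -2695) = -2432)
Pow(Add(y, O), Rational(1, 2)) = Pow(Add(-458957, -2432), Rational(1, 2)) = Pow(-461389, Rational(1, 2)) = Mul(I, Pow(461389, Rational(1, 2)))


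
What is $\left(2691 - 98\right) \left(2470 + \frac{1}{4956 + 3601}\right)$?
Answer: $\frac{54805106063}{8557} \approx 6.4047 \cdot 10^{6}$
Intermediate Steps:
$\left(2691 - 98\right) \left(2470 + \frac{1}{4956 + 3601}\right) = 2593 \left(2470 + \frac{1}{8557}\right) = 2593 \cdot \frac{21135791}{8557} = \frac{54805106063}{8557}$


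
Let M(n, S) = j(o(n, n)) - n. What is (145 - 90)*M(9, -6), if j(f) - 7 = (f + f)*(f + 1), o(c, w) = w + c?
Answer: 37510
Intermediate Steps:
o(c, w) = c + w
j(f) = 7 + 2*f*(1 + f) (j(f) = 7 + (f + f)*(f + 1) = 7 + (2*f)*(1 + f) = 7 + 2*f*(1 + f))
M(n, S) = 7 + 3*n + 8*n**2 (M(n, S) = (7 + 2*(n + n) + 2*(n + n)**2) - n = (7 + 2*(2*n) + 2*(2*n)**2) - n = (7 + 4*n + 2*(4*n**2)) - n = (7 + 4*n + 8*n**2) - n = 7 + 3*n + 8*n**2)
(145 - 90)*M(9, -6) = (145 - 90)*(7 + 3*9 + 8*9**2) = 55*(7 + 27 + 8*81) = 55*(7 + 27 + 648) = 55*682 = 37510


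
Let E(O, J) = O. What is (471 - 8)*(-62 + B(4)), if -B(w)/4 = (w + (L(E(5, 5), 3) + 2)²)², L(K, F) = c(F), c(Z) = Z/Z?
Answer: -341694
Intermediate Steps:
c(Z) = 1
L(K, F) = 1
B(w) = -4*(9 + w)² (B(w) = -4*(w + (1 + 2)²)² = -4*(w + 3²)² = -4*(w + 9)² = -4*(9 + w)²)
(471 - 8)*(-62 + B(4)) = (471 - 8)*(-62 - 4*(9 + 4)²) = 463*(-62 - 4*13²) = 463*(-62 - 4*169) = 463*(-62 - 676) = 463*(-738) = -341694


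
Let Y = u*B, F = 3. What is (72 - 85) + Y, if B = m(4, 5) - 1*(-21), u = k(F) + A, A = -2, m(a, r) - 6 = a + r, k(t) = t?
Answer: 23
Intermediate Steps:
m(a, r) = 6 + a + r (m(a, r) = 6 + (a + r) = 6 + a + r)
u = 1 (u = 3 - 2 = 1)
B = 36 (B = (6 + 4 + 5) - 1*(-21) = 15 + 21 = 36)
Y = 36 (Y = 1*36 = 36)
(72 - 85) + Y = (72 - 85) + 36 = -13 + 36 = 23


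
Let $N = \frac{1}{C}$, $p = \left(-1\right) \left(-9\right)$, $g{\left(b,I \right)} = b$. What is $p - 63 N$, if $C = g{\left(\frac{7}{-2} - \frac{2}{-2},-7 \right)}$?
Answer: $\frac{171}{5} \approx 34.2$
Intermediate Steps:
$p = 9$
$C = - \frac{5}{2}$ ($C = \frac{7}{-2} - \frac{2}{-2} = 7 \left(- \frac{1}{2}\right) - -1 = - \frac{7}{2} + 1 = - \frac{5}{2} \approx -2.5$)
$N = - \frac{2}{5}$ ($N = \frac{1}{- \frac{5}{2}} = - \frac{2}{5} \approx -0.4$)
$p - 63 N = 9 - - \frac{126}{5} = 9 + \frac{126}{5} = \frac{171}{5}$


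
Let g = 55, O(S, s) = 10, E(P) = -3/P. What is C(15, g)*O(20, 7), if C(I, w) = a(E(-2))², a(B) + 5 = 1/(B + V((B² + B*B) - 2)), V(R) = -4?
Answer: 1458/5 ≈ 291.60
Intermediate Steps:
a(B) = -5 + 1/(-4 + B) (a(B) = -5 + 1/(B - 4) = -5 + 1/(-4 + B))
C(I, w) = 729/25 (C(I, w) = ((21 - (-15)/(-2))/(-4 - 3/(-2)))² = ((21 - (-15)*(-1)/2)/(-4 - 3*(-½)))² = ((21 - 5*3/2)/(-4 + 3/2))² = ((21 - 15/2)/(-5/2))² = (-⅖*27/2)² = (-27/5)² = 729/25)
C(15, g)*O(20, 7) = (729/25)*10 = 1458/5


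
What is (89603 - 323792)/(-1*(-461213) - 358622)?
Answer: -26021/11399 ≈ -2.2827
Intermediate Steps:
(89603 - 323792)/(-1*(-461213) - 358622) = -234189/(461213 - 358622) = -234189/102591 = -234189*1/102591 = -26021/11399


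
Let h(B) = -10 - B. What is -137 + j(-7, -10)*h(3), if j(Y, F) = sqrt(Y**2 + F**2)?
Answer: -137 - 13*sqrt(149) ≈ -295.69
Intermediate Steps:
j(Y, F) = sqrt(F**2 + Y**2)
-137 + j(-7, -10)*h(3) = -137 + sqrt((-10)**2 + (-7)**2)*(-10 - 1*3) = -137 + sqrt(100 + 49)*(-10 - 3) = -137 + sqrt(149)*(-13) = -137 - 13*sqrt(149)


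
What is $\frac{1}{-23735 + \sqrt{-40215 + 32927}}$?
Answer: $- \frac{23735}{563357513} - \frac{2 i \sqrt{1822}}{563357513} \approx -4.2131 \cdot 10^{-5} - 1.5154 \cdot 10^{-7} i$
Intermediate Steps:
$\frac{1}{-23735 + \sqrt{-40215 + 32927}} = \frac{1}{-23735 + \sqrt{-7288}} = \frac{1}{-23735 + 2 i \sqrt{1822}}$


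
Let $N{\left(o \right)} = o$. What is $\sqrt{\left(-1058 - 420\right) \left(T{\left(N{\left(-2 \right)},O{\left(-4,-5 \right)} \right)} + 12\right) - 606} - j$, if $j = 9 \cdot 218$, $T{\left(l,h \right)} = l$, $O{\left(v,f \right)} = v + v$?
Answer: $-1962 + 7 i \sqrt{314} \approx -1962.0 + 124.04 i$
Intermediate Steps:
$O{\left(v,f \right)} = 2 v$
$j = 1962$
$\sqrt{\left(-1058 - 420\right) \left(T{\left(N{\left(-2 \right)},O{\left(-4,-5 \right)} \right)} + 12\right) - 606} - j = \sqrt{\left(-1058 - 420\right) \left(-2 + 12\right) - 606} - 1962 = \sqrt{\left(-1478\right) 10 - 606} - 1962 = \sqrt{-14780 - 606} - 1962 = \sqrt{-15386} - 1962 = 7 i \sqrt{314} - 1962 = -1962 + 7 i \sqrt{314}$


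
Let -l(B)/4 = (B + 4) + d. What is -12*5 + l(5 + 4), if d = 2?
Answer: -120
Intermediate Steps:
l(B) = -24 - 4*B (l(B) = -4*((B + 4) + 2) = -4*((4 + B) + 2) = -4*(6 + B) = -24 - 4*B)
-12*5 + l(5 + 4) = -12*5 + (-24 - 4*(5 + 4)) = -60 + (-24 - 4*9) = -60 + (-24 - 36) = -60 - 60 = -120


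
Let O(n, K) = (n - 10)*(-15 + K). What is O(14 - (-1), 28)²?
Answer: 4225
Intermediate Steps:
O(n, K) = (-15 + K)*(-10 + n) (O(n, K) = (-10 + n)*(-15 + K) = (-15 + K)*(-10 + n))
O(14 - (-1), 28)² = (150 - 15*(14 - (-1)) - 10*28 + 28*(14 - (-1)))² = (150 - 15*(14 - 1*(-1)) - 280 + 28*(14 - 1*(-1)))² = (150 - 15*(14 + 1) - 280 + 28*(14 + 1))² = (150 - 15*15 - 280 + 28*15)² = (150 - 225 - 280 + 420)² = 65² = 4225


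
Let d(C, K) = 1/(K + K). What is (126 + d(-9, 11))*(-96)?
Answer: -133104/11 ≈ -12100.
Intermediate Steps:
d(C, K) = 1/(2*K)
(126 + d(-9, 11))*(-96) = (126 + (½)/11)*(-96) = (126 + (½)*(1/11))*(-96) = (126 + 1/22)*(-96) = (2773/22)*(-96) = -133104/11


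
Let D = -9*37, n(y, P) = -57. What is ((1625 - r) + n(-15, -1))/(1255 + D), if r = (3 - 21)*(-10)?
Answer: 694/461 ≈ 1.5054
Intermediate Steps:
r = 180 (r = -18*(-10) = 180)
D = -333 (D = -1*333 = -333)
((1625 - r) + n(-15, -1))/(1255 + D) = ((1625 - 1*180) - 57)/(1255 - 333) = ((1625 - 180) - 57)/922 = (1445 - 57)*(1/922) = 1388*(1/922) = 694/461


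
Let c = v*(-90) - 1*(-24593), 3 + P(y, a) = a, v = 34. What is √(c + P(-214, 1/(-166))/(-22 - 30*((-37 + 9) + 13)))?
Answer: 47*√12301339530/35524 ≈ 146.74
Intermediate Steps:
P(y, a) = -3 + a
c = 21533 (c = 34*(-90) - 1*(-24593) = -3060 + 24593 = 21533)
√(c + P(-214, 1/(-166))/(-22 - 30*((-37 + 9) + 13))) = √(21533 + (-3 + 1/(-166))/(-22 - 30*((-37 + 9) + 13))) = √(21533 + (-3 - 1/166)/(-22 - 30*(-28 + 13))) = √(21533 - 499/(166*(-22 - 30*(-15)))) = √(21533 - 499/(166*(-22 + 450))) = √(21533 - 499/166/428) = √(21533 - 499/166*1/428) = √(21533 - 499/71048) = √(1529876085/71048) = 47*√12301339530/35524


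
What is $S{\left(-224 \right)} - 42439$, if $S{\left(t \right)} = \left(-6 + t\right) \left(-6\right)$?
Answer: $-41059$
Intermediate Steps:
$S{\left(t \right)} = 36 - 6 t$
$S{\left(-224 \right)} - 42439 = \left(36 - -1344\right) - 42439 = \left(36 + 1344\right) - 42439 = 1380 - 42439 = -41059$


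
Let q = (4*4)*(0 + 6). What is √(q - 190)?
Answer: I*√94 ≈ 9.6954*I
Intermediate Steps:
q = 96 (q = 16*6 = 96)
√(q - 190) = √(96 - 190) = √(-94) = I*√94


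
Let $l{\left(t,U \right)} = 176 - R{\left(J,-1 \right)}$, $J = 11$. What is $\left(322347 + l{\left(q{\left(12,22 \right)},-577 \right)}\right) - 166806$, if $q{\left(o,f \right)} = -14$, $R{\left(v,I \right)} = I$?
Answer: $155718$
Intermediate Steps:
$l{\left(t,U \right)} = 177$ ($l{\left(t,U \right)} = 176 - -1 = 176 + 1 = 177$)
$\left(322347 + l{\left(q{\left(12,22 \right)},-577 \right)}\right) - 166806 = \left(322347 + 177\right) - 166806 = 322524 - 166806 = 155718$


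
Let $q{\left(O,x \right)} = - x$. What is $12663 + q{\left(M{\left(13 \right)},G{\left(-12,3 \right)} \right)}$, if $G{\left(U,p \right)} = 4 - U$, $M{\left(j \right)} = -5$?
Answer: $12647$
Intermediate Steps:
$12663 + q{\left(M{\left(13 \right)},G{\left(-12,3 \right)} \right)} = 12663 - \left(4 - -12\right) = 12663 - \left(4 + 12\right) = 12663 - 16 = 12647$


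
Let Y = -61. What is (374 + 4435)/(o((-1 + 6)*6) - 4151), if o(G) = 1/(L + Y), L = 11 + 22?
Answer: -44884/38743 ≈ -1.1585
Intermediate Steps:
L = 33
o(G) = -1/28 (o(G) = 1/(33 - 61) = 1/(-28) = -1/28)
(374 + 4435)/(o((-1 + 6)*6) - 4151) = (374 + 4435)/(-1/28 - 4151) = 4809/(-116229/28) = 4809*(-28/116229) = -44884/38743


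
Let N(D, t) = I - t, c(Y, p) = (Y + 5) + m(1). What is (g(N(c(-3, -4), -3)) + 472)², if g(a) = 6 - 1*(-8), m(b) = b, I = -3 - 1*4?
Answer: 236196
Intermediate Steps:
I = -7 (I = -3 - 4 = -7)
c(Y, p) = 6 + Y (c(Y, p) = (Y + 5) + 1 = (5 + Y) + 1 = 6 + Y)
N(D, t) = -7 - t
g(a) = 14 (g(a) = 6 + 8 = 14)
(g(N(c(-3, -4), -3)) + 472)² = (14 + 472)² = 486² = 236196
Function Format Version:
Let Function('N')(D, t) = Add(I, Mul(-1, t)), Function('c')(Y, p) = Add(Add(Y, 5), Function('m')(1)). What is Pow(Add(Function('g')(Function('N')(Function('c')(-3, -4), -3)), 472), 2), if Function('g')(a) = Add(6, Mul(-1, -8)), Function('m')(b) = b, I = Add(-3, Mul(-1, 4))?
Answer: 236196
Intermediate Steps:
I = -7 (I = Add(-3, -4) = -7)
Function('c')(Y, p) = Add(6, Y) (Function('c')(Y, p) = Add(Add(Y, 5), 1) = Add(Add(5, Y), 1) = Add(6, Y))
Function('N')(D, t) = Add(-7, Mul(-1, t))
Function('g')(a) = 14 (Function('g')(a) = Add(6, 8) = 14)
Pow(Add(Function('g')(Function('N')(Function('c')(-3, -4), -3)), 472), 2) = Pow(Add(14, 472), 2) = Pow(486, 2) = 236196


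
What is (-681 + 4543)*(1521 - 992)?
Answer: 2042998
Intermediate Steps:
(-681 + 4543)*(1521 - 992) = 3862*529 = 2042998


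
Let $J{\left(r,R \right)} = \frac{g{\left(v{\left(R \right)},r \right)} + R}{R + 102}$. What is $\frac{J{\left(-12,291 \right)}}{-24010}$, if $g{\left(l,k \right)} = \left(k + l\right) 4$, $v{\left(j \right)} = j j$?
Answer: $- \frac{112989}{3145310} \approx -0.035923$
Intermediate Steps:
$v{\left(j \right)} = j^{2}$
$g{\left(l,k \right)} = 4 k + 4 l$
$J{\left(r,R \right)} = \frac{R + 4 r + 4 R^{2}}{102 + R}$ ($J{\left(r,R \right)} = \frac{\left(4 r + 4 R^{2}\right) + R}{R + 102} = \frac{R + 4 r + 4 R^{2}}{102 + R}$)
$\frac{J{\left(-12,291 \right)}}{-24010} = \frac{\frac{1}{102 + 291} \left(291 + 4 \left(-12\right) + 4 \cdot 291^{2}\right)}{-24010} = \frac{291 - 48 + 4 \cdot 84681}{393} \left(- \frac{1}{24010}\right) = \frac{291 - 48 + 338724}{393} \left(- \frac{1}{24010}\right) = \frac{1}{393} \cdot 338967 \left(- \frac{1}{24010}\right) = \frac{112989}{131} \left(- \frac{1}{24010}\right) = - \frac{112989}{3145310}$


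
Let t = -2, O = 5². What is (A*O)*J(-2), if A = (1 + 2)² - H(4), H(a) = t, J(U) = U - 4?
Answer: -1650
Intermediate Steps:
J(U) = -4 + U
O = 25
H(a) = -2
A = 11 (A = (1 + 2)² - 1*(-2) = 3² + 2 = 9 + 2 = 11)
(A*O)*J(-2) = (11*25)*(-4 - 2) = 275*(-6) = -1650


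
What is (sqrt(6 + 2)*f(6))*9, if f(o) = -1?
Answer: -18*sqrt(2) ≈ -25.456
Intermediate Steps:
(sqrt(6 + 2)*f(6))*9 = (sqrt(6 + 2)*(-1))*9 = (sqrt(8)*(-1))*9 = ((2*sqrt(2))*(-1))*9 = -2*sqrt(2)*9 = -18*sqrt(2)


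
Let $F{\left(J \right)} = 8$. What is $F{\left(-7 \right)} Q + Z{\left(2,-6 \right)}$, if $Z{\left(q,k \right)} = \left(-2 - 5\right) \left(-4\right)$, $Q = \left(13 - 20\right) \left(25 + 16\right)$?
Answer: $-2268$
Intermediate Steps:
$Q = -287$ ($Q = \left(-7\right) 41 = -287$)
$Z{\left(q,k \right)} = 28$ ($Z{\left(q,k \right)} = \left(-7\right) \left(-4\right) = 28$)
$F{\left(-7 \right)} Q + Z{\left(2,-6 \right)} = 8 \left(-287\right) + 28 = -2296 + 28 = -2268$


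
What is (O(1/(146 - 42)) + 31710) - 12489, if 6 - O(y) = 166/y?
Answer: 1963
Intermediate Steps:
O(y) = 6 - 166/y
(O(1/(146 - 42)) + 31710) - 12489 = ((6 - 166/(1/(146 - 42))) + 31710) - 12489 = ((6 - 166/(1/104)) + 31710) - 12489 = ((6 - 166/1/104) + 31710) - 12489 = ((6 - 166*104) + 31710) - 12489 = ((6 - 17264) + 31710) - 12489 = (-17258 + 31710) - 12489 = 14452 - 12489 = 1963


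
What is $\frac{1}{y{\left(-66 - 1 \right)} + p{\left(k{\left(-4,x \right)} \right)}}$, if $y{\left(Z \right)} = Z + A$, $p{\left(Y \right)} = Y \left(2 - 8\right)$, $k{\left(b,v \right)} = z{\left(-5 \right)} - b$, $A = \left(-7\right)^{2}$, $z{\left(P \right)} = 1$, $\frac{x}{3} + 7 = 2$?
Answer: $- \frac{1}{48} \approx -0.020833$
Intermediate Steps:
$x = -15$ ($x = -21 + 3 \cdot 2 = -21 + 6 = -15$)
$A = 49$
$k{\left(b,v \right)} = 1 - b$
$p{\left(Y \right)} = - 6 Y$ ($p{\left(Y \right)} = Y \left(-6\right) = - 6 Y$)
$y{\left(Z \right)} = 49 + Z$ ($y{\left(Z \right)} = Z + 49 = 49 + Z$)
$\frac{1}{y{\left(-66 - 1 \right)} + p{\left(k{\left(-4,x \right)} \right)}} = \frac{1}{\left(49 - 67\right) - 6 \left(1 - -4\right)} = \frac{1}{\left(49 - 67\right) - 6 \left(1 + 4\right)} = \frac{1}{\left(49 - 67\right) - 30} = \frac{1}{-18 - 30} = \frac{1}{-48} = - \frac{1}{48}$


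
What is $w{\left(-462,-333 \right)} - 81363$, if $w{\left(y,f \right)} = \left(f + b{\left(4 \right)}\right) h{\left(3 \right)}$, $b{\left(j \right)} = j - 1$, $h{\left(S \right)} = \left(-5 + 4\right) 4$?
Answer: $-80043$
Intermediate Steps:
$h{\left(S \right)} = -4$ ($h{\left(S \right)} = \left(-1\right) 4 = -4$)
$b{\left(j \right)} = -1 + j$ ($b{\left(j \right)} = j - 1 = -1 + j$)
$w{\left(y,f \right)} = -12 - 4 f$ ($w{\left(y,f \right)} = \left(f + \left(-1 + 4\right)\right) \left(-4\right) = \left(f + 3\right) \left(-4\right) = \left(3 + f\right) \left(-4\right) = -12 - 4 f$)
$w{\left(-462,-333 \right)} - 81363 = \left(-12 - -1332\right) - 81363 = \left(-12 + 1332\right) - 81363 = 1320 - 81363 = -80043$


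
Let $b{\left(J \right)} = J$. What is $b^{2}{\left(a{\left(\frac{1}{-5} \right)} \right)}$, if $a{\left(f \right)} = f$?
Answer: $\frac{1}{25} \approx 0.04$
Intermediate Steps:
$b^{2}{\left(a{\left(\frac{1}{-5} \right)} \right)} = \left(\frac{1}{-5}\right)^{2} = \left(- \frac{1}{5}\right)^{2} = \frac{1}{25}$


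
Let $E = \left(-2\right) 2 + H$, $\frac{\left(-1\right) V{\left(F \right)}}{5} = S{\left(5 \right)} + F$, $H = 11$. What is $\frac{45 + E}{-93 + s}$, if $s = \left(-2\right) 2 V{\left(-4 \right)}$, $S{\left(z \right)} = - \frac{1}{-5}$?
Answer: $- \frac{4}{13} \approx -0.30769$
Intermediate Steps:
$S{\left(z \right)} = \frac{1}{5}$ ($S{\left(z \right)} = \left(-1\right) \left(- \frac{1}{5}\right) = \frac{1}{5}$)
$V{\left(F \right)} = -1 - 5 F$ ($V{\left(F \right)} = - 5 \left(\frac{1}{5} + F\right) = -1 - 5 F$)
$E = 7$ ($E = \left(-2\right) 2 + 11 = -4 + 11 = 7$)
$s = -76$ ($s = \left(-2\right) 2 \left(-1 - -20\right) = - 4 \left(-1 + 20\right) = \left(-4\right) 19 = -76$)
$\frac{45 + E}{-93 + s} = \frac{45 + 7}{-93 - 76} = \frac{52}{-169} = 52 \left(- \frac{1}{169}\right) = - \frac{4}{13}$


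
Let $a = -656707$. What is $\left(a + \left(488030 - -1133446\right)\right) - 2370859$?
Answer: $-1406090$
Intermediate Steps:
$\left(a + \left(488030 - -1133446\right)\right) - 2370859 = \left(-656707 + \left(488030 - -1133446\right)\right) - 2370859 = \left(-656707 + \left(488030 + 1133446\right)\right) - 2370859 = \left(-656707 + 1621476\right) - 2370859 = 964769 - 2370859 = -1406090$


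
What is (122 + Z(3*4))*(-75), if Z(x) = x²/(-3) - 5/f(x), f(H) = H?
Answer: -22075/4 ≈ -5518.8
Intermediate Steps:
Z(x) = -5/x - x²/3 (Z(x) = x²/(-3) - 5/x = x²*(-⅓) - 5/x = -x²/3 - 5/x = -5/x - x²/3)
(122 + Z(3*4))*(-75) = (122 + (-15 - (3*4)³)/(3*((3*4))))*(-75) = (122 + (⅓)*(-15 - 1*12³)/12)*(-75) = (122 + (⅓)*(1/12)*(-15 - 1*1728))*(-75) = (122 + (⅓)*(1/12)*(-15 - 1728))*(-75) = (122 + (⅓)*(1/12)*(-1743))*(-75) = (122 - 581/12)*(-75) = (883/12)*(-75) = -22075/4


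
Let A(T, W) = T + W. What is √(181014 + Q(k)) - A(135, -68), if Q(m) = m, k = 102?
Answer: -67 + 18*√559 ≈ 358.58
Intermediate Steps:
√(181014 + Q(k)) - A(135, -68) = √(181014 + 102) - (135 - 68) = √181116 - 1*67 = 18*√559 - 67 = -67 + 18*√559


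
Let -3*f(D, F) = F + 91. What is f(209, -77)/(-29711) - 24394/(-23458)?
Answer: 29387011/28255161 ≈ 1.0401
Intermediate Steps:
f(D, F) = -91/3 - F/3 (f(D, F) = -(F + 91)/3 = -(91 + F)/3 = -91/3 - F/3)
f(209, -77)/(-29711) - 24394/(-23458) = (-91/3 - 1/3*(-77))/(-29711) - 24394/(-23458) = (-91/3 + 77/3)*(-1/29711) - 24394*(-1/23458) = -14/3*(-1/29711) + 12197/11729 = 14/89133 + 12197/11729 = 29387011/28255161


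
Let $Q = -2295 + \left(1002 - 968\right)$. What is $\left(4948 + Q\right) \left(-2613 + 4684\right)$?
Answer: $5564777$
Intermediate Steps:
$Q = -2261$ ($Q = -2295 + \left(1002 - 968\right) = -2295 + 34 = -2261$)
$\left(4948 + Q\right) \left(-2613 + 4684\right) = \left(4948 - 2261\right) \left(-2613 + 4684\right) = 2687 \cdot 2071 = 5564777$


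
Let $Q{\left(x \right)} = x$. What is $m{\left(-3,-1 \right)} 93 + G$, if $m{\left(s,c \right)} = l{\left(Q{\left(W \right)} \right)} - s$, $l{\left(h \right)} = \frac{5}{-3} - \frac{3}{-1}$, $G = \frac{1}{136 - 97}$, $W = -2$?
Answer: $\frac{15718}{39} \approx 403.03$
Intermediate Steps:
$G = \frac{1}{39} \approx 0.025641$
$l{\left(h \right)} = \frac{4}{3}$ ($l{\left(h \right)} = 5 \left(- \frac{1}{3}\right) - -3 = - \frac{5}{3} + 3 = \frac{4}{3}$)
$m{\left(s,c \right)} = \frac{4}{3} - s$
$m{\left(-3,-1 \right)} 93 + G = \left(\frac{4}{3} - -3\right) 93 + \frac{1}{39} = \left(\frac{4}{3} + 3\right) 93 + \frac{1}{39} = \frac{13}{3} \cdot 93 + \frac{1}{39} = 403 + \frac{1}{39} = \frac{15718}{39}$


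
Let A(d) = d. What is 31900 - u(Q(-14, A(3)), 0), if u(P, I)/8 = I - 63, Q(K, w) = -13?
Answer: 32404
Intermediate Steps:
u(P, I) = -504 + 8*I (u(P, I) = 8*(I - 63) = 8*(-63 + I) = -504 + 8*I)
31900 - u(Q(-14, A(3)), 0) = 31900 - (-504 + 8*0) = 31900 - (-504 + 0) = 31900 - 1*(-504) = 31900 + 504 = 32404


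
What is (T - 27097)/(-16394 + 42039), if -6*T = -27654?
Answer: -22488/25645 ≈ -0.87690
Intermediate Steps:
T = 4609 (T = -⅙*(-27654) = 4609)
(T - 27097)/(-16394 + 42039) = (4609 - 27097)/(-16394 + 42039) = -22488/25645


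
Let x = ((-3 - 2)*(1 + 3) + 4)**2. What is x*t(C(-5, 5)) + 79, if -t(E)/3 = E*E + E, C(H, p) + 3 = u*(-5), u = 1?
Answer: -42929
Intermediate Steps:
C(H, p) = -8 (C(H, p) = -3 + 1*(-5) = -3 - 5 = -8)
t(E) = -3*E - 3*E**2 (t(E) = -3*(E*E + E) = -3*(E**2 + E) = -3*(E + E**2) = -3*E - 3*E**2)
x = 256 (x = (-5*4 + 4)**2 = (-20 + 4)**2 = (-16)**2 = 256)
x*t(C(-5, 5)) + 79 = 256*(-3*(-8)*(1 - 8)) + 79 = 256*(-3*(-8)*(-7)) + 79 = 256*(-168) + 79 = -43008 + 79 = -42929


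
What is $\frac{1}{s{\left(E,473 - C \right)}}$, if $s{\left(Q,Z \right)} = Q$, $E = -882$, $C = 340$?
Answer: $- \frac{1}{882} \approx -0.0011338$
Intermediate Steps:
$\frac{1}{s{\left(E,473 - C \right)}} = \frac{1}{-882} = - \frac{1}{882}$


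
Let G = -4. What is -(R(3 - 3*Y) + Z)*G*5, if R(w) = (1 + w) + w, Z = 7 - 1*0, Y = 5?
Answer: -320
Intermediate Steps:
Z = 7 (Z = 7 + 0 = 7)
R(w) = 1 + 2*w
-(R(3 - 3*Y) + Z)*G*5 = -((1 + 2*(3 - 3*5)) + 7)*(-4*5) = -((1 + 2*(3 - 15)) + 7)*(-20) = -((1 + 2*(-12)) + 7)*(-20) = -((1 - 24) + 7)*(-20) = -(-23 + 7)*(-20) = -(-16)*(-20) = -1*320 = -320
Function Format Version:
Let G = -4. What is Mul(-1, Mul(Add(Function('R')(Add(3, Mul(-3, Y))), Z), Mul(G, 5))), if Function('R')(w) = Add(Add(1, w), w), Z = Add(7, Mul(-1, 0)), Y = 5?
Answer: -320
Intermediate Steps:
Z = 7 (Z = Add(7, 0) = 7)
Function('R')(w) = Add(1, Mul(2, w))
Mul(-1, Mul(Add(Function('R')(Add(3, Mul(-3, Y))), Z), Mul(G, 5))) = Mul(-1, Mul(Add(Add(1, Mul(2, Add(3, Mul(-3, 5)))), 7), Mul(-4, 5))) = Mul(-1, Mul(Add(Add(1, Mul(2, Add(3, -15))), 7), -20)) = Mul(-1, Mul(Add(Add(1, Mul(2, -12)), 7), -20)) = Mul(-1, Mul(Add(Add(1, -24), 7), -20)) = Mul(-1, Mul(Add(-23, 7), -20)) = Mul(-1, Mul(-16, -20)) = Mul(-1, 320) = -320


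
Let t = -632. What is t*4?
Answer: -2528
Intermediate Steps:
t*4 = -632*4 = -2528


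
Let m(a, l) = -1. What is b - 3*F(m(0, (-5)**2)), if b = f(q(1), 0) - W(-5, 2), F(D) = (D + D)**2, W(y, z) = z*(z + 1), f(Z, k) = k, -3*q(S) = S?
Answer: -18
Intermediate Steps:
q(S) = -S/3
W(y, z) = z*(1 + z)
F(D) = 4*D**2 (F(D) = (2*D)**2 = 4*D**2)
b = -6 (b = 0 - 2*(1 + 2) = 0 - 2*3 = 0 - 1*6 = 0 - 6 = -6)
b - 3*F(m(0, (-5)**2)) = -6 - 12*(-1)**2 = -6 - 12 = -18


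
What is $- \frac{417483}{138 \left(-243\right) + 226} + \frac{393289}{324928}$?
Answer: $\frac{3380717869}{245970496} \approx 13.744$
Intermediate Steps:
$- \frac{417483}{138 \left(-243\right) + 226} + \frac{393289}{324928} = - \frac{417483}{-33534 + 226} + 393289 \cdot \frac{1}{324928} = - \frac{417483}{-33308} + \frac{393289}{324928} = \left(-417483\right) \left(- \frac{1}{33308}\right) + \frac{393289}{324928} = \frac{37953}{3028} + \frac{393289}{324928} = \frac{3380717869}{245970496}$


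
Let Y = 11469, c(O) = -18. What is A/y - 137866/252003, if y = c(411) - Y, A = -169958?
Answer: 13748753044/964919487 ≈ 14.249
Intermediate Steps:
y = -11487 (y = -18 - 1*11469 = -18 - 11469 = -11487)
A/y - 137866/252003 = -169958/(-11487) - 137866/252003 = -169958*(-1/11487) - 137866*1/252003 = 169958/11487 - 137866/252003 = 13748753044/964919487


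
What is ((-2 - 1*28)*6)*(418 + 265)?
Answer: -122940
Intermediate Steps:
((-2 - 1*28)*6)*(418 + 265) = ((-2 - 28)*6)*683 = -30*6*683 = -180*683 = -122940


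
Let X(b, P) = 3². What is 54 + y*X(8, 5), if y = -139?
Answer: -1197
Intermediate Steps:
X(b, P) = 9
54 + y*X(8, 5) = 54 - 139*9 = 54 - 1251 = -1197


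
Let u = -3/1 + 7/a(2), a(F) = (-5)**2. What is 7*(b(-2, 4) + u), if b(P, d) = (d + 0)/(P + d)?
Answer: -126/25 ≈ -5.0400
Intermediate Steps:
b(P, d) = d/(P + d)
a(F) = 25
u = -68/25 (u = -3/1 + 7/25 = -3*1 + 7*(1/25) = -3 + 7/25 = -68/25 ≈ -2.7200)
7*(b(-2, 4) + u) = 7*(4/(-2 + 4) - 68/25) = 7*(4/2 - 68/25) = 7*(4*(1/2) - 68/25) = 7*(2 - 68/25) = 7*(-18/25) = -126/25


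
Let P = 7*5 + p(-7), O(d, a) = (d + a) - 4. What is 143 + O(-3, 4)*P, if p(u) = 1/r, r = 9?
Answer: 113/3 ≈ 37.667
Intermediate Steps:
O(d, a) = -4 + a + d (O(d, a) = (a + d) - 4 = -4 + a + d)
p(u) = ⅑ (p(u) = 1/9 = ⅑)
P = 316/9 (P = 7*5 + ⅑ = 35 + ⅑ = 316/9 ≈ 35.111)
143 + O(-3, 4)*P = 143 + (-4 + 4 - 3)*(316/9) = 143 - 3*316/9 = 143 - 316/3 = 113/3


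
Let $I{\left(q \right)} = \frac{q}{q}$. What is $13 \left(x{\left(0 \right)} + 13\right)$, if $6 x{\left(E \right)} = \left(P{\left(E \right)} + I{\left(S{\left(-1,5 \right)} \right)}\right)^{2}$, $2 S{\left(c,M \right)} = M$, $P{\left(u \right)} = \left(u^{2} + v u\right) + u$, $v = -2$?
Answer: $\frac{1027}{6} \approx 171.17$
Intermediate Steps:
$P{\left(u \right)} = u^{2} - u$ ($P{\left(u \right)} = \left(u^{2} - 2 u\right) + u = u^{2} - u$)
$S{\left(c,M \right)} = \frac{M}{2}$
$I{\left(q \right)} = 1$
$x{\left(E \right)} = \frac{\left(1 + E \left(-1 + E\right)\right)^{2}}{6}$ ($x{\left(E \right)} = \frac{\left(E \left(-1 + E\right) + 1\right)^{2}}{6} = \frac{\left(1 + E \left(-1 + E\right)\right)^{2}}{6}$)
$13 \left(x{\left(0 \right)} + 13\right) = 13 \left(\frac{\left(1 + 0 \left(-1 + 0\right)\right)^{2}}{6} + 13\right) = 13 \left(\frac{\left(1 + 0 \left(-1\right)\right)^{2}}{6} + 13\right) = 13 \left(\frac{\left(1 + 0\right)^{2}}{6} + 13\right) = 13 \left(\frac{1^{2}}{6} + 13\right) = 13 \left(\frac{1}{6} \cdot 1 + 13\right) = 13 \left(\frac{1}{6} + 13\right) = 13 \cdot \frac{79}{6} = \frac{1027}{6}$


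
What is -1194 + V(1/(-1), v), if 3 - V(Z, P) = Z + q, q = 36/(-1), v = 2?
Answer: -1154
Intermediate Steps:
q = -36 (q = 36*(-1) = -36)
V(Z, P) = 39 - Z (V(Z, P) = 3 - (Z - 36) = 3 - (-36 + Z) = 3 + (36 - Z) = 39 - Z)
-1194 + V(1/(-1), v) = -1194 + (39 - 1/(-1)) = -1194 + (39 - 1*(-1)) = -1194 + (39 + 1) = -1194 + 40 = -1154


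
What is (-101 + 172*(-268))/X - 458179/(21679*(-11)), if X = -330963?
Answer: 54218949590/26308138549 ≈ 2.0609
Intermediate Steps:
(-101 + 172*(-268))/X - 458179/(21679*(-11)) = (-101 + 172*(-268))/(-330963) - 458179/(21679*(-11)) = (-101 - 46096)*(-1/330963) - 458179/(-238469) = -46197*(-1/330963) - 458179*(-1/238469) = 15399/110321 + 458179/238469 = 54218949590/26308138549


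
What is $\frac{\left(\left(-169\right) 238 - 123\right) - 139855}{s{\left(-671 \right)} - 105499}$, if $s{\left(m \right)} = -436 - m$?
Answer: $\frac{1325}{774} \approx 1.7119$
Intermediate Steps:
$\frac{\left(\left(-169\right) 238 - 123\right) - 139855}{s{\left(-671 \right)} - 105499} = \frac{\left(\left(-169\right) 238 - 123\right) - 139855}{\left(-436 - -671\right) - 105499} = \frac{\left(-40222 - 123\right) - 139855}{\left(-436 + 671\right) - 105499} = \frac{-40345 - 139855}{235 - 105499} = - \frac{180200}{-105264} = \left(-180200\right) \left(- \frac{1}{105264}\right) = \frac{1325}{774}$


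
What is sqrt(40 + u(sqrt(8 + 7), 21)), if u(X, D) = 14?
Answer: 3*sqrt(6) ≈ 7.3485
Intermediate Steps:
sqrt(40 + u(sqrt(8 + 7), 21)) = sqrt(40 + 14) = sqrt(54) = 3*sqrt(6)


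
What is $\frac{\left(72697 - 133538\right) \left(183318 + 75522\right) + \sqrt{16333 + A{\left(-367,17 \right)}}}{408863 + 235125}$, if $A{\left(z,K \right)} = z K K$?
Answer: $- \frac{3937021110}{160997} + \frac{3 i \sqrt{9970}}{643988} \approx -24454.0 + 0.00046515 i$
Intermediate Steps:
$A{\left(z,K \right)} = z K^{2}$ ($A{\left(z,K \right)} = K z K = z K^{2}$)
$\frac{\left(72697 - 133538\right) \left(183318 + 75522\right) + \sqrt{16333 + A{\left(-367,17 \right)}}}{408863 + 235125} = \frac{\left(72697 - 133538\right) \left(183318 + 75522\right) + \sqrt{16333 - 367 \cdot 17^{2}}}{408863 + 235125} = \frac{\left(-60841\right) 258840 + \sqrt{16333 - 106063}}{643988} = \left(-15748084440 + \sqrt{16333 - 106063}\right) \frac{1}{643988} = \left(-15748084440 + \sqrt{-89730}\right) \frac{1}{643988} = \left(-15748084440 + 3 i \sqrt{9970}\right) \frac{1}{643988} = - \frac{3937021110}{160997} + \frac{3 i \sqrt{9970}}{643988}$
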